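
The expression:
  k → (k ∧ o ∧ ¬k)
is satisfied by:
  {k: False}


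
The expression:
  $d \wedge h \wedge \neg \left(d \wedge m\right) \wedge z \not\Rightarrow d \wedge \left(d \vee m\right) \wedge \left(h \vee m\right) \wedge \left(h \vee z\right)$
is never true.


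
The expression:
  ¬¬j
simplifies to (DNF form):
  j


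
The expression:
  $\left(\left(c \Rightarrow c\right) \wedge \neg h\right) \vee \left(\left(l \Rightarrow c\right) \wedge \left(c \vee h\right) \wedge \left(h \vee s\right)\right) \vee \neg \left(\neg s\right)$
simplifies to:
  $c \vee s \vee \neg h \vee \neg l$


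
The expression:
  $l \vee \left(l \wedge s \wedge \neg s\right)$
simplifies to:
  $l$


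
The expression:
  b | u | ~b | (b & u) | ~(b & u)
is always true.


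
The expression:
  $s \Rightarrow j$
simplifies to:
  $j \vee \neg s$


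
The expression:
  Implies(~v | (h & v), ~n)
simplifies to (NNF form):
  ~n | (v & ~h)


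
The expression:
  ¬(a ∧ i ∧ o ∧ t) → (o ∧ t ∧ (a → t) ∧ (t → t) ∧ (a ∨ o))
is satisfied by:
  {t: True, o: True}


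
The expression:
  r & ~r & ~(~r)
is never true.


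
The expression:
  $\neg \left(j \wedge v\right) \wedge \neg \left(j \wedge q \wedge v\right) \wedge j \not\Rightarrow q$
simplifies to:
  $j \wedge \neg q \wedge \neg v$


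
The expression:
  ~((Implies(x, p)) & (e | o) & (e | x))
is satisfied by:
  {p: False, o: False, e: False, x: False}
  {x: True, p: False, o: False, e: False}
  {o: True, x: False, p: False, e: False}
  {x: True, o: True, p: False, e: False}
  {p: True, x: False, o: False, e: False}
  {x: True, p: True, o: False, e: False}
  {o: True, p: True, x: False, e: False}
  {e: True, x: True, p: False, o: False}
  {e: True, o: True, x: True, p: False}


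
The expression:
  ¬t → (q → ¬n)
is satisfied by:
  {t: True, q: False, n: False}
  {q: False, n: False, t: False}
  {n: True, t: True, q: False}
  {n: True, q: False, t: False}
  {t: True, q: True, n: False}
  {q: True, t: False, n: False}
  {n: True, q: True, t: True}


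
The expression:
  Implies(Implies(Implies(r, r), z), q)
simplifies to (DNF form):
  q | ~z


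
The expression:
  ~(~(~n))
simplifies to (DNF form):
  ~n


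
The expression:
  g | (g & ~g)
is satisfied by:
  {g: True}


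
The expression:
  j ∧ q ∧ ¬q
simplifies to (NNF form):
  False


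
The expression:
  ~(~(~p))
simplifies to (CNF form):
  ~p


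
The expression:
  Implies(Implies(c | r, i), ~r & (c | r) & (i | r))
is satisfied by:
  {c: True, r: False, i: False}
  {i: True, c: True, r: False}
  {c: True, r: True, i: False}
  {r: True, i: False, c: False}


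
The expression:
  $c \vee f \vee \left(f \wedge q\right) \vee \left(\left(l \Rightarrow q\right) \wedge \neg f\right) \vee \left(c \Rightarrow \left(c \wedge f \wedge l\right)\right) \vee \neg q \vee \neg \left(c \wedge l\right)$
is always true.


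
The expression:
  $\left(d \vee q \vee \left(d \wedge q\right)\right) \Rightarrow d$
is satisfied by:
  {d: True, q: False}
  {q: False, d: False}
  {q: True, d: True}


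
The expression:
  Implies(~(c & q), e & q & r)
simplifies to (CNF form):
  q & (c | e) & (c | r)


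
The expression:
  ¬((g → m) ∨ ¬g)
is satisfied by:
  {g: True, m: False}


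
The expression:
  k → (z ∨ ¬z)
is always true.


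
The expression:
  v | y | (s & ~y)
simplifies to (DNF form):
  s | v | y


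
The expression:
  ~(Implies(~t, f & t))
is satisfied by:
  {t: False}


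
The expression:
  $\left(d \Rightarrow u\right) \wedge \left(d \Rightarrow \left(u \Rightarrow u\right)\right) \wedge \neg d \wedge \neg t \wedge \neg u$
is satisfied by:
  {u: False, d: False, t: False}


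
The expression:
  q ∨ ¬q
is always true.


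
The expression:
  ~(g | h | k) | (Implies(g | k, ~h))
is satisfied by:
  {k: False, h: False, g: False}
  {g: True, k: False, h: False}
  {k: True, g: False, h: False}
  {g: True, k: True, h: False}
  {h: True, g: False, k: False}


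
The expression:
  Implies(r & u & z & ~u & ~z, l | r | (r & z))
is always true.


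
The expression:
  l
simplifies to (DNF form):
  l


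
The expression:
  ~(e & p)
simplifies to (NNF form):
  ~e | ~p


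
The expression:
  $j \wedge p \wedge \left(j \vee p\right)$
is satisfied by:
  {p: True, j: True}


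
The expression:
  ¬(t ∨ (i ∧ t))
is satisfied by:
  {t: False}


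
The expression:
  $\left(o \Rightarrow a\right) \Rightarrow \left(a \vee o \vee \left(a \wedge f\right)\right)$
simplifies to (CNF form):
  $a \vee o$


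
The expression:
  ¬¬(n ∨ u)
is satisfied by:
  {n: True, u: True}
  {n: True, u: False}
  {u: True, n: False}


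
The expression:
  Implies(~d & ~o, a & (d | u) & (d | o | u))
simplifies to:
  d | o | (a & u)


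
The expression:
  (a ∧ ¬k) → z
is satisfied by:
  {k: True, z: True, a: False}
  {k: True, z: False, a: False}
  {z: True, k: False, a: False}
  {k: False, z: False, a: False}
  {a: True, k: True, z: True}
  {a: True, k: True, z: False}
  {a: True, z: True, k: False}


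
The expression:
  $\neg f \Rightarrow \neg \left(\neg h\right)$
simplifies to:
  $f \vee h$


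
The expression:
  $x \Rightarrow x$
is always true.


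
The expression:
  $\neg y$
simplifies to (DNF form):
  $\neg y$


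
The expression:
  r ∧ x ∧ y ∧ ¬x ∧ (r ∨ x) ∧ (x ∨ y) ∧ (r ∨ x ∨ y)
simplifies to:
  False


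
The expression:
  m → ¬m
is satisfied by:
  {m: False}


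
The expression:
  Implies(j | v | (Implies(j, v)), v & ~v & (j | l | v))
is never true.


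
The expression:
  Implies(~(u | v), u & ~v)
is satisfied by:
  {v: True, u: True}
  {v: True, u: False}
  {u: True, v: False}


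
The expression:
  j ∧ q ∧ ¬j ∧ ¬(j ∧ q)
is never true.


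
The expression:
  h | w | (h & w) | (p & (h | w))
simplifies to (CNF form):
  h | w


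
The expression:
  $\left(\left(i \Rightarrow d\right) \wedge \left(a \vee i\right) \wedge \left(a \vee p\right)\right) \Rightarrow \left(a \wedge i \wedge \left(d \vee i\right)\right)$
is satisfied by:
  {p: False, d: False, a: False, i: False}
  {i: True, p: False, d: False, a: False}
  {d: True, i: False, p: False, a: False}
  {i: True, d: True, p: False, a: False}
  {p: True, i: False, d: False, a: False}
  {i: True, p: True, d: False, a: False}
  {d: True, p: True, i: False, a: False}
  {a: True, i: True, p: False, d: False}
  {a: True, d: True, i: True, p: False}
  {a: True, i: True, p: True, d: False}
  {a: True, d: True, i: True, p: True}


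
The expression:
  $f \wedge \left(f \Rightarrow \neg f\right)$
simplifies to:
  $\text{False}$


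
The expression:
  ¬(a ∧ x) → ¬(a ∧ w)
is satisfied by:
  {x: True, w: False, a: False}
  {w: False, a: False, x: False}
  {x: True, a: True, w: False}
  {a: True, w: False, x: False}
  {x: True, w: True, a: False}
  {w: True, x: False, a: False}
  {x: True, a: True, w: True}


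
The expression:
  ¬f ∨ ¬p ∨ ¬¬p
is always true.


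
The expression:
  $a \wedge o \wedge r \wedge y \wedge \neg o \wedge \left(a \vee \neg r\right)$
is never true.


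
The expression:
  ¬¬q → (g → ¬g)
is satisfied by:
  {g: False, q: False}
  {q: True, g: False}
  {g: True, q: False}


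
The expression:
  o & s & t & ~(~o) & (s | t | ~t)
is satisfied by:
  {t: True, s: True, o: True}


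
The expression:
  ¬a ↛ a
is always true.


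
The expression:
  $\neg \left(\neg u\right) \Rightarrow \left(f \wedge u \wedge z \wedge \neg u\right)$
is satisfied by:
  {u: False}


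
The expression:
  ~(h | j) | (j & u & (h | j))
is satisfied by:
  {u: True, h: False, j: False}
  {u: False, h: False, j: False}
  {j: True, u: True, h: False}
  {j: True, h: True, u: True}


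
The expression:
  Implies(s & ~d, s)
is always true.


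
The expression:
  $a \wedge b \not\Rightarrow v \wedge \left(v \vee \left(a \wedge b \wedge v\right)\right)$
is never true.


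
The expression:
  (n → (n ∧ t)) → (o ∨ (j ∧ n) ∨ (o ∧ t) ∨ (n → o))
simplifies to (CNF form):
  j ∨ o ∨ ¬n ∨ ¬t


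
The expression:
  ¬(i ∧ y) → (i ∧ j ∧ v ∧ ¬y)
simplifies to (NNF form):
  i ∧ (j ∨ y) ∧ (v ∨ y)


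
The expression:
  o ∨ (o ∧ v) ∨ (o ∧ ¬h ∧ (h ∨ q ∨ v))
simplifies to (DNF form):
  o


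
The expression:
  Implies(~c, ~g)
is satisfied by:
  {c: True, g: False}
  {g: False, c: False}
  {g: True, c: True}


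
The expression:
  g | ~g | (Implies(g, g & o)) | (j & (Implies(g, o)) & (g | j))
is always true.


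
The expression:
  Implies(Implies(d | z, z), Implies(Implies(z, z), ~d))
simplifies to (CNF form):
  ~d | ~z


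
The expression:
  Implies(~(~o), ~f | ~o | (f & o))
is always true.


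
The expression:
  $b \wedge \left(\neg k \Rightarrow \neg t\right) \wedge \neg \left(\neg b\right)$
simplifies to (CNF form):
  $b \wedge \left(k \vee \neg t\right)$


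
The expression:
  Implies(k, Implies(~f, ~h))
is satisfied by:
  {f: True, k: False, h: False}
  {f: False, k: False, h: False}
  {h: True, f: True, k: False}
  {h: True, f: False, k: False}
  {k: True, f: True, h: False}
  {k: True, f: False, h: False}
  {k: True, h: True, f: True}


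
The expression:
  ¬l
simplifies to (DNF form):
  ¬l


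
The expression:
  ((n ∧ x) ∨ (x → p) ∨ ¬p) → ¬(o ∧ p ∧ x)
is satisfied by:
  {p: False, o: False, x: False}
  {x: True, p: False, o: False}
  {o: True, p: False, x: False}
  {x: True, o: True, p: False}
  {p: True, x: False, o: False}
  {x: True, p: True, o: False}
  {o: True, p: True, x: False}


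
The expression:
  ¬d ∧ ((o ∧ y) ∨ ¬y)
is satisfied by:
  {o: True, d: False, y: False}
  {o: False, d: False, y: False}
  {y: True, o: True, d: False}


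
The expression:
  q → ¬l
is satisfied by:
  {l: False, q: False}
  {q: True, l: False}
  {l: True, q: False}


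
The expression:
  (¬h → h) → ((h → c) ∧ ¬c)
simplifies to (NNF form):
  ¬h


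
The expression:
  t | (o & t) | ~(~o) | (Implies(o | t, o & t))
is always true.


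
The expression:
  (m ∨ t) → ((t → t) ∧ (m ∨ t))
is always true.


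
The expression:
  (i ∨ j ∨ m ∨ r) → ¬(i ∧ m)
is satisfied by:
  {m: False, i: False}
  {i: True, m: False}
  {m: True, i: False}


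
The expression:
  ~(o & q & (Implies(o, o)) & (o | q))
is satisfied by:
  {o: False, q: False}
  {q: True, o: False}
  {o: True, q: False}


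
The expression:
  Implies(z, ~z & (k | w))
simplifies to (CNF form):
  ~z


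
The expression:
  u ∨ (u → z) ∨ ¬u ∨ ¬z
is always true.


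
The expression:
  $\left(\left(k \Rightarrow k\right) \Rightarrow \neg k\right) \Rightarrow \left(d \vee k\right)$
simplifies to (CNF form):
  $d \vee k$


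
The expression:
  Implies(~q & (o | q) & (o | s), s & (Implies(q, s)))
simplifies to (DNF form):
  q | s | ~o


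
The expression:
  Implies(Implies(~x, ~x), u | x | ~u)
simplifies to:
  True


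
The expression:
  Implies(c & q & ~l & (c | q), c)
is always true.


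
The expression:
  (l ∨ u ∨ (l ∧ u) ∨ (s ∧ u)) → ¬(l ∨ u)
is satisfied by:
  {u: False, l: False}


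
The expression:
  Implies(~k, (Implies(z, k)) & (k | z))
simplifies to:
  k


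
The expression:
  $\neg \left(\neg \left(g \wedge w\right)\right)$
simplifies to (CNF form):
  $g \wedge w$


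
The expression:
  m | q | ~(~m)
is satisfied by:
  {q: True, m: True}
  {q: True, m: False}
  {m: True, q: False}


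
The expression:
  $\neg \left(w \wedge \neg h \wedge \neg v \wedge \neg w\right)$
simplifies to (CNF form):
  $\text{True}$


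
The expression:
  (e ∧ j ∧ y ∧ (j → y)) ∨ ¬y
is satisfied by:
  {j: True, e: True, y: False}
  {j: True, e: False, y: False}
  {e: True, j: False, y: False}
  {j: False, e: False, y: False}
  {y: True, j: True, e: True}


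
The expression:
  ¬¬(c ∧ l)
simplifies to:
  c ∧ l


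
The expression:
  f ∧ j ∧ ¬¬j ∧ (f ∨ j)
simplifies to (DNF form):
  f ∧ j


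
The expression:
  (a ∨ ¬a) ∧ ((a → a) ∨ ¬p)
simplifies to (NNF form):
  True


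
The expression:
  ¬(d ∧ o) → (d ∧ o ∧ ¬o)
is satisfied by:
  {d: True, o: True}


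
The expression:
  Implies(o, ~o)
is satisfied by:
  {o: False}


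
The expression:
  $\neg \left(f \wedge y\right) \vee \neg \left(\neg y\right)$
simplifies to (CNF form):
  $\text{True}$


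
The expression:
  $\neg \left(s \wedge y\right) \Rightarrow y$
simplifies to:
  $y$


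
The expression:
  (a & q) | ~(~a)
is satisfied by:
  {a: True}


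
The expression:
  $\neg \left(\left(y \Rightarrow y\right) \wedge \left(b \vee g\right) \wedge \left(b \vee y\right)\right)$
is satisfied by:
  {g: False, b: False, y: False}
  {y: True, g: False, b: False}
  {g: True, y: False, b: False}


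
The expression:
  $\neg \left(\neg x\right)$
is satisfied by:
  {x: True}


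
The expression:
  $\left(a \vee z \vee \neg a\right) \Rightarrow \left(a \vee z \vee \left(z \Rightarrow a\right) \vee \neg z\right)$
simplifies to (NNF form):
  $\text{True}$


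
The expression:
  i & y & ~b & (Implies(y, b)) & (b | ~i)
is never true.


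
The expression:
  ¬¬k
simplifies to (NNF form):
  k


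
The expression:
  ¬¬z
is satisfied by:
  {z: True}


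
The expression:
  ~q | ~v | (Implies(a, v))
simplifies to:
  True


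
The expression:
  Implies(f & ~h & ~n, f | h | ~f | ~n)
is always true.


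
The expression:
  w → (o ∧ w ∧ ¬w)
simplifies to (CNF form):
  ¬w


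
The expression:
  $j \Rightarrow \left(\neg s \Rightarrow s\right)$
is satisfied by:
  {s: True, j: False}
  {j: False, s: False}
  {j: True, s: True}


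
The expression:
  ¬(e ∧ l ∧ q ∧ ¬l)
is always true.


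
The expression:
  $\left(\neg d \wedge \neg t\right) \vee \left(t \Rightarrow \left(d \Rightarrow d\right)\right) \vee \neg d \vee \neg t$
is always true.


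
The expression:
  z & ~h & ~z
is never true.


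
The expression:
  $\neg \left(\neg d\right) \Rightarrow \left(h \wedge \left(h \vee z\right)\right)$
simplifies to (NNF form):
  $h \vee \neg d$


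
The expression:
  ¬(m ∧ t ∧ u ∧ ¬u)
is always true.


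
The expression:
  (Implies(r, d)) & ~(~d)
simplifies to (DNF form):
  d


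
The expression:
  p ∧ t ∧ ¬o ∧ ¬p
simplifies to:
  False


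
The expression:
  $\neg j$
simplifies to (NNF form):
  $\neg j$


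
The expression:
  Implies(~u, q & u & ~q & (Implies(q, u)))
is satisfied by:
  {u: True}


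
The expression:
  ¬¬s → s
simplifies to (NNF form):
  True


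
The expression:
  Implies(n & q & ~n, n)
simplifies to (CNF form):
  True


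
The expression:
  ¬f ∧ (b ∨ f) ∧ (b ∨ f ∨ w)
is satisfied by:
  {b: True, f: False}


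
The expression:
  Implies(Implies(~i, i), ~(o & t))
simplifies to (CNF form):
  ~i | ~o | ~t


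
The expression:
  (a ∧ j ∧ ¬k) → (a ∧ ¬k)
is always true.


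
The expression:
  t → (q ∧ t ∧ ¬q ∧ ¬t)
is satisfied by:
  {t: False}


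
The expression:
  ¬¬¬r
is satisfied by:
  {r: False}


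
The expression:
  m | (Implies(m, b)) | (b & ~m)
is always true.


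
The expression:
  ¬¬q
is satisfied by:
  {q: True}


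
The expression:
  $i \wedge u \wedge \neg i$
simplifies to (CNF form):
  $\text{False}$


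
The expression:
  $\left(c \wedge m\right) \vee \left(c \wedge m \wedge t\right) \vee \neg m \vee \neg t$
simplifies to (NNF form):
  $c \vee \neg m \vee \neg t$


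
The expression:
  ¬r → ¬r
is always true.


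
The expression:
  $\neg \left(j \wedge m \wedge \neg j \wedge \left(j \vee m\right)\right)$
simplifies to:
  $\text{True}$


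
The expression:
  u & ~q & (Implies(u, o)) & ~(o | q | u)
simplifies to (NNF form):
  False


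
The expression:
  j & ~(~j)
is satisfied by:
  {j: True}


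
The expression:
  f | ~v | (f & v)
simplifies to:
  f | ~v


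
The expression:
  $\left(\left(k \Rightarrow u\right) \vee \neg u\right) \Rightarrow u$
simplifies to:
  $u$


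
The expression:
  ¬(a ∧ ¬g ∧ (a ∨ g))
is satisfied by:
  {g: True, a: False}
  {a: False, g: False}
  {a: True, g: True}


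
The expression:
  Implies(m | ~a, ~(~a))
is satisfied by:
  {a: True}


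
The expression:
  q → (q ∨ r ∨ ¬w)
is always true.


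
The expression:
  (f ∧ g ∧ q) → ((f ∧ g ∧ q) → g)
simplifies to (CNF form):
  True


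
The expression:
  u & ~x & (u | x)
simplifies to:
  u & ~x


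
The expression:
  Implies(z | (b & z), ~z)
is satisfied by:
  {z: False}


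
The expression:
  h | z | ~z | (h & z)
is always true.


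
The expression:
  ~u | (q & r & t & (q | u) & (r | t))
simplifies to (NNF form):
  ~u | (q & r & t)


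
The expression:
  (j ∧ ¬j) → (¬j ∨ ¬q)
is always true.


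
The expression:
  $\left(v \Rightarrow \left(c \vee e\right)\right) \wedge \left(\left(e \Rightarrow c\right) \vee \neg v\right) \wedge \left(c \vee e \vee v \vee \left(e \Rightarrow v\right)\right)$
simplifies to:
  $c \vee \neg v$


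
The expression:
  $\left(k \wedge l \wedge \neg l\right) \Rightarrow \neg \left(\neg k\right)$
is always true.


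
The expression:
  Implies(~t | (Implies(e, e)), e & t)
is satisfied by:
  {t: True, e: True}


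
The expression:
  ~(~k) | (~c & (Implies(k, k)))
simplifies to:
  k | ~c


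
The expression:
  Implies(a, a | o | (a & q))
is always true.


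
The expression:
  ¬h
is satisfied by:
  {h: False}


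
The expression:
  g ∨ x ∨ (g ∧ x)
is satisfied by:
  {x: True, g: True}
  {x: True, g: False}
  {g: True, x: False}


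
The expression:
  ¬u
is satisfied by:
  {u: False}


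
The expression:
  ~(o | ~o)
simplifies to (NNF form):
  False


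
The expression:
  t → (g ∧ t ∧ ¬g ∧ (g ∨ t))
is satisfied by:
  {t: False}


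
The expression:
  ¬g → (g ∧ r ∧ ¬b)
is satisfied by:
  {g: True}


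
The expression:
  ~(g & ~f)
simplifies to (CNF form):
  f | ~g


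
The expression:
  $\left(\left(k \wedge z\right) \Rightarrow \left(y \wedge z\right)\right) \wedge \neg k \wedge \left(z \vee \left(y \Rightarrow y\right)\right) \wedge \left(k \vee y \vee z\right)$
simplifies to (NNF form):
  $\neg k \wedge \left(y \vee z\right)$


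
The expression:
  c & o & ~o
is never true.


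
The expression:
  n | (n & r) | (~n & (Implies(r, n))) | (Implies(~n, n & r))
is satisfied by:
  {n: True, r: False}
  {r: False, n: False}
  {r: True, n: True}


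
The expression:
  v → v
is always true.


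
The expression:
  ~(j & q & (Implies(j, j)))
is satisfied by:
  {q: False, j: False}
  {j: True, q: False}
  {q: True, j: False}


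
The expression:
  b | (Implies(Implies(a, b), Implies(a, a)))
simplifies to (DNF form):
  True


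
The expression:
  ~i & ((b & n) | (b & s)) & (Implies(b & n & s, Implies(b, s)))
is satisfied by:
  {n: True, s: True, b: True, i: False}
  {n: True, b: True, i: False, s: False}
  {s: True, b: True, i: False, n: False}


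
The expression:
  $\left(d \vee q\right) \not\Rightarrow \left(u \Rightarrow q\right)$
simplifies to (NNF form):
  $d \wedge u \wedge \neg q$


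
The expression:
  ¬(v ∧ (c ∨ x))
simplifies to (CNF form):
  (¬c ∨ ¬v) ∧ (¬v ∨ ¬x)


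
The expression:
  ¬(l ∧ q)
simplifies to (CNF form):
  ¬l ∨ ¬q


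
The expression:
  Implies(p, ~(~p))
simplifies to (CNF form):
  True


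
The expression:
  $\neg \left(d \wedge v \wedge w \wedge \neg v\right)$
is always true.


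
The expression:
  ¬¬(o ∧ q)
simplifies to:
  o ∧ q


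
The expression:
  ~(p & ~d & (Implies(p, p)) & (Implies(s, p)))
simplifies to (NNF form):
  d | ~p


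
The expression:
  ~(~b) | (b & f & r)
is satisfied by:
  {b: True}


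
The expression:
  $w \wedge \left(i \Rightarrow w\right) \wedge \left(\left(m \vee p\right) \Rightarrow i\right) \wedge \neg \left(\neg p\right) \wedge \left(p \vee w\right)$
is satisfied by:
  {i: True, p: True, w: True}


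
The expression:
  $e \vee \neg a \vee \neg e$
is always true.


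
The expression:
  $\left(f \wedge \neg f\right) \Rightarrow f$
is always true.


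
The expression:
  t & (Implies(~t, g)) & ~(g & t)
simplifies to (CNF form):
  t & ~g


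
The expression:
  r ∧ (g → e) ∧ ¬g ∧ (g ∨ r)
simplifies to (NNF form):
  r ∧ ¬g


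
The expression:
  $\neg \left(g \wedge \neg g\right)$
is always true.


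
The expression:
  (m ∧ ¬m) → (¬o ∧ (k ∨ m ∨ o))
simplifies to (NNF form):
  True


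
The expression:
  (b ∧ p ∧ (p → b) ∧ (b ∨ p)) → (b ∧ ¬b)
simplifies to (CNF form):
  ¬b ∨ ¬p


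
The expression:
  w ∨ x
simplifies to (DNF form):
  w ∨ x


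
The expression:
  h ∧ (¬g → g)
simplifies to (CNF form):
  g ∧ h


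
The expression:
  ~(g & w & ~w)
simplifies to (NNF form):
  True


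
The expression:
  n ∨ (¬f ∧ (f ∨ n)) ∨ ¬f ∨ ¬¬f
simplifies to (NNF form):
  True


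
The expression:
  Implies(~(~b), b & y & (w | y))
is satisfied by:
  {y: True, b: False}
  {b: False, y: False}
  {b: True, y: True}


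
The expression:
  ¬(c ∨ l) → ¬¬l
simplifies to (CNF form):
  c ∨ l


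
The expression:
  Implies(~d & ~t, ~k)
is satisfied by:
  {d: True, t: True, k: False}
  {d: True, k: False, t: False}
  {t: True, k: False, d: False}
  {t: False, k: False, d: False}
  {d: True, t: True, k: True}
  {d: True, k: True, t: False}
  {t: True, k: True, d: False}


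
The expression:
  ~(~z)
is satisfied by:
  {z: True}


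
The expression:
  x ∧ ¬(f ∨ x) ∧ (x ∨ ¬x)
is never true.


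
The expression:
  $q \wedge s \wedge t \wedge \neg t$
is never true.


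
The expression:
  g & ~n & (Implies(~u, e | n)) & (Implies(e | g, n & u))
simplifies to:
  False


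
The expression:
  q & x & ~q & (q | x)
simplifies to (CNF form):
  False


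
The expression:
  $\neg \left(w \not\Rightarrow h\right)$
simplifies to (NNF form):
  $h \vee \neg w$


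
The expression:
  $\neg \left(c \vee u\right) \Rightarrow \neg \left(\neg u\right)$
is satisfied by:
  {c: True, u: True}
  {c: True, u: False}
  {u: True, c: False}


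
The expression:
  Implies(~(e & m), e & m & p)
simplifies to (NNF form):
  e & m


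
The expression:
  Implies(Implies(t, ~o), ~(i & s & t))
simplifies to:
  o | ~i | ~s | ~t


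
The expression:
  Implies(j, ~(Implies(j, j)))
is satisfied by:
  {j: False}


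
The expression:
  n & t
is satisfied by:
  {t: True, n: True}


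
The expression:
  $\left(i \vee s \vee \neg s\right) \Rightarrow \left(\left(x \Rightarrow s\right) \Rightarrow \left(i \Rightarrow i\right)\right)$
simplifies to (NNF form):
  $\text{True}$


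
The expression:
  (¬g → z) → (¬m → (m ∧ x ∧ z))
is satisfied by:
  {m: True, z: False, g: False}
  {m: True, g: True, z: False}
  {m: True, z: True, g: False}
  {m: True, g: True, z: True}
  {g: False, z: False, m: False}


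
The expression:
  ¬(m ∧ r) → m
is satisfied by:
  {m: True}


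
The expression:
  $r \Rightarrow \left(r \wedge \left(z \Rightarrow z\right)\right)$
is always true.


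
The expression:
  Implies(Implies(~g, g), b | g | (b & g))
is always true.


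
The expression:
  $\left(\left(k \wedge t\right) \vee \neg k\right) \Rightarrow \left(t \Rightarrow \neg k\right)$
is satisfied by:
  {k: False, t: False}
  {t: True, k: False}
  {k: True, t: False}


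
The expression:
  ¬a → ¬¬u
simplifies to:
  a ∨ u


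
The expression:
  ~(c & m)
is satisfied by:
  {m: False, c: False}
  {c: True, m: False}
  {m: True, c: False}


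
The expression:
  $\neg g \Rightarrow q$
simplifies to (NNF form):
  $g \vee q$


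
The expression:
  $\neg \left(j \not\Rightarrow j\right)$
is always true.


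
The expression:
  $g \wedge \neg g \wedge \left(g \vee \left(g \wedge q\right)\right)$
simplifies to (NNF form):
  $\text{False}$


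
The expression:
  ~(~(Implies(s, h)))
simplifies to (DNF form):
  h | ~s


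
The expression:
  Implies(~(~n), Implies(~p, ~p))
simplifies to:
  True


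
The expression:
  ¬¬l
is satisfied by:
  {l: True}


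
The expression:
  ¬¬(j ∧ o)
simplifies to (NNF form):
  j ∧ o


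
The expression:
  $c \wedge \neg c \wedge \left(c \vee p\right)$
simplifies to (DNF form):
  $\text{False}$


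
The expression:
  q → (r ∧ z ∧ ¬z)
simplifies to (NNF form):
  ¬q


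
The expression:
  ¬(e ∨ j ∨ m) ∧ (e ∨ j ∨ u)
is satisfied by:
  {u: True, e: False, j: False, m: False}


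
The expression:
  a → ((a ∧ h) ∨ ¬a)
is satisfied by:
  {h: True, a: False}
  {a: False, h: False}
  {a: True, h: True}


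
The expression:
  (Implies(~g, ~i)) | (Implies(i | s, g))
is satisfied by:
  {g: True, i: False}
  {i: False, g: False}
  {i: True, g: True}


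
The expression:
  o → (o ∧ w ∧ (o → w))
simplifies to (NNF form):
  w ∨ ¬o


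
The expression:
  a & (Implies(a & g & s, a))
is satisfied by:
  {a: True}


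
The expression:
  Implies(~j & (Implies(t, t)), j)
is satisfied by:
  {j: True}


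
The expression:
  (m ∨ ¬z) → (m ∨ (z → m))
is always true.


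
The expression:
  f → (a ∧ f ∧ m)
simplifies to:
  (a ∧ m) ∨ ¬f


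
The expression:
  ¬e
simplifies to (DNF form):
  ¬e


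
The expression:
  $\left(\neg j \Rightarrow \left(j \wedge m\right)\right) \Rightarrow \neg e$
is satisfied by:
  {e: False, j: False}
  {j: True, e: False}
  {e: True, j: False}


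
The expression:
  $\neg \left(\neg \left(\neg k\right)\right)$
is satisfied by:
  {k: False}


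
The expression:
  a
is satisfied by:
  {a: True}


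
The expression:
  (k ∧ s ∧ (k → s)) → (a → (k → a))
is always true.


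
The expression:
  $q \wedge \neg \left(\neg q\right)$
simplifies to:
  $q$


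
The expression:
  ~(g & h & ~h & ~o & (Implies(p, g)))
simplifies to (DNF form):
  True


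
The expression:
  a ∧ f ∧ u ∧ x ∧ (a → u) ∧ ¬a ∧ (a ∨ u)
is never true.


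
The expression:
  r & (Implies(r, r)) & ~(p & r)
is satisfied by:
  {r: True, p: False}


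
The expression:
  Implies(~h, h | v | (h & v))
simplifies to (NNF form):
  h | v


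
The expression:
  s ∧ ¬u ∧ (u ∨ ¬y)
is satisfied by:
  {s: True, u: False, y: False}


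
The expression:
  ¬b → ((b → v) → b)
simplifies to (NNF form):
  b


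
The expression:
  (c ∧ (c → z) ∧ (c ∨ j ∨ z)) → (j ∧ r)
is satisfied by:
  {r: True, j: True, c: False, z: False}
  {r: True, j: False, c: False, z: False}
  {j: True, r: False, c: False, z: False}
  {r: False, j: False, c: False, z: False}
  {r: True, z: True, j: True, c: False}
  {r: True, z: True, j: False, c: False}
  {z: True, j: True, r: False, c: False}
  {z: True, r: False, j: False, c: False}
  {r: True, c: True, j: True, z: False}
  {r: True, c: True, j: False, z: False}
  {c: True, j: True, r: False, z: False}
  {c: True, r: False, j: False, z: False}
  {r: True, z: True, c: True, j: True}


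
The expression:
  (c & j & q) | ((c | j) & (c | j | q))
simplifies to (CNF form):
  c | j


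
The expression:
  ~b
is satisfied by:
  {b: False}


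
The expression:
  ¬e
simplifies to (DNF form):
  ¬e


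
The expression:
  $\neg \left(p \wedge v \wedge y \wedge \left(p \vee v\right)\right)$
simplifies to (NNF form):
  $\neg p \vee \neg v \vee \neg y$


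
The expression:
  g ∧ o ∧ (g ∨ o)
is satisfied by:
  {g: True, o: True}


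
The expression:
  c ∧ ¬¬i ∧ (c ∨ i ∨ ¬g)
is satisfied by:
  {c: True, i: True}


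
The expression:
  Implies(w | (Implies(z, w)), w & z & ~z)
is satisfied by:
  {z: True, w: False}


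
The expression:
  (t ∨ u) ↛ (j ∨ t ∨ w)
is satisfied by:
  {u: True, w: False, t: False, j: False}


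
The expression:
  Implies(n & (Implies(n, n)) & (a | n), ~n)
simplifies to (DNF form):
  ~n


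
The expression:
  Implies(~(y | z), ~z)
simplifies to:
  True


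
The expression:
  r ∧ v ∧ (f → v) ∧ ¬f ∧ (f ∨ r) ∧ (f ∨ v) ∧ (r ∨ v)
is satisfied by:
  {r: True, v: True, f: False}


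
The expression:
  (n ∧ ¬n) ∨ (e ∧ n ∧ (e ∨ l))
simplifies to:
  e ∧ n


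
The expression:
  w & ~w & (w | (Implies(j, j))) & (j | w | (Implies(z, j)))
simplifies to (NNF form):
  False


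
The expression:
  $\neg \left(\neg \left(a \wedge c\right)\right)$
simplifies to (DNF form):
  $a \wedge c$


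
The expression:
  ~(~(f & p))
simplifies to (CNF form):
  f & p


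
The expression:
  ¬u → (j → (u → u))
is always true.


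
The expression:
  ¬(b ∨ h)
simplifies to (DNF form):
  ¬b ∧ ¬h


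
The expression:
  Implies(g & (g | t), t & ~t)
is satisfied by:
  {g: False}


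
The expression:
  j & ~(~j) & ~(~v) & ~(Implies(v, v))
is never true.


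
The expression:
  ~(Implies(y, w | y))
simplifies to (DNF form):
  False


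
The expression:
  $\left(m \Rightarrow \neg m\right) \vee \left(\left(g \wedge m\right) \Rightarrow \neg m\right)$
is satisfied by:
  {g: False, m: False}
  {m: True, g: False}
  {g: True, m: False}


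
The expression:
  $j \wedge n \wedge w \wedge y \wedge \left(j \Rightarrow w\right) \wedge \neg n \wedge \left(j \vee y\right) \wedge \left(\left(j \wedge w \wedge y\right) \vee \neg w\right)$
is never true.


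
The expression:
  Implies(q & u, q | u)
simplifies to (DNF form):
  True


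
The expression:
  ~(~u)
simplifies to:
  u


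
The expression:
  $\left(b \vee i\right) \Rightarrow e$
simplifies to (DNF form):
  $e \vee \left(\neg b \wedge \neg i\right)$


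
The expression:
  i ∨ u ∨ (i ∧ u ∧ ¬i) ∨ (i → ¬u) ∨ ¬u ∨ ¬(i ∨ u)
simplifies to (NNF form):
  True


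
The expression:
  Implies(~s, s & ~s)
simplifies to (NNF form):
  s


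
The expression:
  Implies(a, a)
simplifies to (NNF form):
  True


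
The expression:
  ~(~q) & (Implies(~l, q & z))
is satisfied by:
  {z: True, l: True, q: True}
  {z: True, q: True, l: False}
  {l: True, q: True, z: False}


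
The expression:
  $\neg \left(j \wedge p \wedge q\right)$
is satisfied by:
  {p: False, q: False, j: False}
  {j: True, p: False, q: False}
  {q: True, p: False, j: False}
  {j: True, q: True, p: False}
  {p: True, j: False, q: False}
  {j: True, p: True, q: False}
  {q: True, p: True, j: False}


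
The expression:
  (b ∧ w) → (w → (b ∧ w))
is always true.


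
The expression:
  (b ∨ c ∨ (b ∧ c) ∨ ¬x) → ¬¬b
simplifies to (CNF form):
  (b ∨ x) ∧ (b ∨ ¬c)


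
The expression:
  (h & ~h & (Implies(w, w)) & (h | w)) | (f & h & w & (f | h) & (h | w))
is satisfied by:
  {h: True, w: True, f: True}


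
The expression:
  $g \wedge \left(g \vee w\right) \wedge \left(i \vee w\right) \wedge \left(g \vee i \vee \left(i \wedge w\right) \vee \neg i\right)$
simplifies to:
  $g \wedge \left(i \vee w\right)$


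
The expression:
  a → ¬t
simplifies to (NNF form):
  ¬a ∨ ¬t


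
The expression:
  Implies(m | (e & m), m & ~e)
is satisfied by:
  {m: False, e: False}
  {e: True, m: False}
  {m: True, e: False}


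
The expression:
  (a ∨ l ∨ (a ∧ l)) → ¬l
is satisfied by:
  {l: False}


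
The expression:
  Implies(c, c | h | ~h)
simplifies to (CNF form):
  True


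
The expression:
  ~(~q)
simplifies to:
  q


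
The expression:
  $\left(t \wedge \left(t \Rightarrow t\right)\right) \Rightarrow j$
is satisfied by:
  {j: True, t: False}
  {t: False, j: False}
  {t: True, j: True}


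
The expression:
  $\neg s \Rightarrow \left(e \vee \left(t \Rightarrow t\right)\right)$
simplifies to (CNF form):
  $\text{True}$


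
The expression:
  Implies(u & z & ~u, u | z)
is always true.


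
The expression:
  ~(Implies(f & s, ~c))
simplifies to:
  c & f & s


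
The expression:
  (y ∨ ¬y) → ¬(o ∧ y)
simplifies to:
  ¬o ∨ ¬y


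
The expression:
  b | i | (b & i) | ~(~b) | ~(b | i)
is always true.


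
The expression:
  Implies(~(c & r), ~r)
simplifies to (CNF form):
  c | ~r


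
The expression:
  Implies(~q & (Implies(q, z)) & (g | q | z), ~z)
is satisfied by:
  {q: True, z: False}
  {z: False, q: False}
  {z: True, q: True}


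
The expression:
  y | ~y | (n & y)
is always true.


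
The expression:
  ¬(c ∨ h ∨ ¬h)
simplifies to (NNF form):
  False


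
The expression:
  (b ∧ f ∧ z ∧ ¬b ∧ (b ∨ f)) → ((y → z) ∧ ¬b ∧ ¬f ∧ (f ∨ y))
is always true.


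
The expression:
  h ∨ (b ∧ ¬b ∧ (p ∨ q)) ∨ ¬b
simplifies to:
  h ∨ ¬b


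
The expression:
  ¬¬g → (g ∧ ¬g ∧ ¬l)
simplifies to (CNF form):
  ¬g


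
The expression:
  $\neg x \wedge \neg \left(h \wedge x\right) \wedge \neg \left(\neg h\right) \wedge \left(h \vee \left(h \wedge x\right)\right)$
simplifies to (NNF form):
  $h \wedge \neg x$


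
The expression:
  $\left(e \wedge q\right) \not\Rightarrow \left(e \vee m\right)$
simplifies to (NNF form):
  $\text{False}$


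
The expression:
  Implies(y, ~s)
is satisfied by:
  {s: False, y: False}
  {y: True, s: False}
  {s: True, y: False}


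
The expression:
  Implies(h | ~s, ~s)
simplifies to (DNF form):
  ~h | ~s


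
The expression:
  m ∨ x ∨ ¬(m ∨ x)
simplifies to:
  True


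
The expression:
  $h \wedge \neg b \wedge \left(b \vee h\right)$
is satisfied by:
  {h: True, b: False}


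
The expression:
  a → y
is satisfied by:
  {y: True, a: False}
  {a: False, y: False}
  {a: True, y: True}


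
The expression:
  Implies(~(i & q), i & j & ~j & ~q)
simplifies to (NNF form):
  i & q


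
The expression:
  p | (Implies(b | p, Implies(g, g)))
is always true.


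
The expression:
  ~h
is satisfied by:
  {h: False}


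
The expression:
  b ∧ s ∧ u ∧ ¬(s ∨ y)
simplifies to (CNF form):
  False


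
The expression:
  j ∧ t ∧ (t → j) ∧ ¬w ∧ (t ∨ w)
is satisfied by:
  {t: True, j: True, w: False}


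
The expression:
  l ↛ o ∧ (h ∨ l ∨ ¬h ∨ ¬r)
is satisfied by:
  {l: True, o: False}


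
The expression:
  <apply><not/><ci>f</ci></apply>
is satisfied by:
  {f: False}


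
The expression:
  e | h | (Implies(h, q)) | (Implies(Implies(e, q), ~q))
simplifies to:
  True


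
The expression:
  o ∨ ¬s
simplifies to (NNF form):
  o ∨ ¬s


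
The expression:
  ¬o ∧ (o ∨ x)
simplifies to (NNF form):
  x ∧ ¬o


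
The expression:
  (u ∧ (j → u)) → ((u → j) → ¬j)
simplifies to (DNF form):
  ¬j ∨ ¬u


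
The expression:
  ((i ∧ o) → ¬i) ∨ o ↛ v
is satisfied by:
  {v: False, o: False, i: False}
  {i: True, v: False, o: False}
  {o: True, v: False, i: False}
  {i: True, o: True, v: False}
  {v: True, i: False, o: False}
  {i: True, v: True, o: False}
  {o: True, v: True, i: False}


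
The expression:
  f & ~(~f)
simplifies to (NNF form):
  f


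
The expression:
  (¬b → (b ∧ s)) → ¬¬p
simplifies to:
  p ∨ ¬b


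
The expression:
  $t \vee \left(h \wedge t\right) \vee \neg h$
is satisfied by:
  {t: True, h: False}
  {h: False, t: False}
  {h: True, t: True}


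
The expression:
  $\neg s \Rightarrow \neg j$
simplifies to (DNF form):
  $s \vee \neg j$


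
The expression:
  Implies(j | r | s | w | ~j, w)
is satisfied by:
  {w: True}


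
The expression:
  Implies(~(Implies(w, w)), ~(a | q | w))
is always true.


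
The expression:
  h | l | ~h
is always true.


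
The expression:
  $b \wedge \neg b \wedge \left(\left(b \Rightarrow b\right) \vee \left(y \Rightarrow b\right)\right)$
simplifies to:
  $\text{False}$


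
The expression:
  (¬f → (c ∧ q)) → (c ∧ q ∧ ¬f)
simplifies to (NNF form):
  ¬f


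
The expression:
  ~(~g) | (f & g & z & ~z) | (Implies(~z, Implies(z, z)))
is always true.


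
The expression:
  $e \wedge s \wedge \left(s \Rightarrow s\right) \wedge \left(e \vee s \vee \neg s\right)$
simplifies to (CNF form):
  $e \wedge s$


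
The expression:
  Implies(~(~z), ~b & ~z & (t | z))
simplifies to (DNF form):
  ~z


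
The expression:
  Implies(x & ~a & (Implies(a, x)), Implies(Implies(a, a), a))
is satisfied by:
  {a: True, x: False}
  {x: False, a: False}
  {x: True, a: True}


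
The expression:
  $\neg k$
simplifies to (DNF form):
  $\neg k$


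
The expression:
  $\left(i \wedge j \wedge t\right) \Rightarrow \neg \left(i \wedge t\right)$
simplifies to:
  $\neg i \vee \neg j \vee \neg t$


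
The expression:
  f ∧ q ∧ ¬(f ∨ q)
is never true.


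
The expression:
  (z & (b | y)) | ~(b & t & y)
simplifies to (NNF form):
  z | ~b | ~t | ~y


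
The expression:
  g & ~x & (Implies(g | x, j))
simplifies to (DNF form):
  g & j & ~x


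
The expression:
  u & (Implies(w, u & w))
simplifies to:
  u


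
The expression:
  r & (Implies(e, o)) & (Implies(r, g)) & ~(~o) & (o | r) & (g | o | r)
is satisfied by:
  {r: True, g: True, o: True}


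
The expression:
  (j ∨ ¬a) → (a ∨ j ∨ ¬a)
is always true.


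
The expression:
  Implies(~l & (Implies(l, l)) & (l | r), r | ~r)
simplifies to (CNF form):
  True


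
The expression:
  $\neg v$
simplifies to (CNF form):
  $\neg v$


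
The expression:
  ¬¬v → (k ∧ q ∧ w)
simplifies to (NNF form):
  (k ∧ q ∧ w) ∨ ¬v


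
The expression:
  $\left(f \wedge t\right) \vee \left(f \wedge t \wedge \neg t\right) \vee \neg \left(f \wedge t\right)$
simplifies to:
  $\text{True}$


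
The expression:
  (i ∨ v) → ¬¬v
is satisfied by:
  {v: True, i: False}
  {i: False, v: False}
  {i: True, v: True}


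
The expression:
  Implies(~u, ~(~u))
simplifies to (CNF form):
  u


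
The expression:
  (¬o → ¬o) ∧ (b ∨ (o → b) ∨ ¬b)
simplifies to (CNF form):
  True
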